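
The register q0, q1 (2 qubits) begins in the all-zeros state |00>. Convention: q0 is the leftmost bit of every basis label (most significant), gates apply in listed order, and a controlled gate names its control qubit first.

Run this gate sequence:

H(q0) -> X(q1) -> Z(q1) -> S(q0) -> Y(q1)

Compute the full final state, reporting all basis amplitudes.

After the circuit, the state carries amplitude sqrt(2)*I/2 on |00>, 0 on |01>, -sqrt(2)/2 on |10>, 0 on |11>.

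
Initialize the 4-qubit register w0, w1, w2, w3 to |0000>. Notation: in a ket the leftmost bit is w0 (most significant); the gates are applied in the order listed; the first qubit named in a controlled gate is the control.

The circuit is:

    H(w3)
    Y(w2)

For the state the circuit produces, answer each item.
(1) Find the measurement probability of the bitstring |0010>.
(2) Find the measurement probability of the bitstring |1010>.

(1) Outcome |0010> occurs with probability 1/2.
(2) A full measurement returns |1010> with probability 0.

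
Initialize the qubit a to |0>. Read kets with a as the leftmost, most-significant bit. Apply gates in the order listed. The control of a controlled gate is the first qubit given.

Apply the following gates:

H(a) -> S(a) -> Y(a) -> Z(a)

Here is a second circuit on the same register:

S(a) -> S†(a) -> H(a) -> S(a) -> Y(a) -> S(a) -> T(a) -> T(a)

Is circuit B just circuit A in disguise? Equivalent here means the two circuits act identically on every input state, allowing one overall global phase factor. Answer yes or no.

Yes — the two circuits implement the same unitary up to a global phase.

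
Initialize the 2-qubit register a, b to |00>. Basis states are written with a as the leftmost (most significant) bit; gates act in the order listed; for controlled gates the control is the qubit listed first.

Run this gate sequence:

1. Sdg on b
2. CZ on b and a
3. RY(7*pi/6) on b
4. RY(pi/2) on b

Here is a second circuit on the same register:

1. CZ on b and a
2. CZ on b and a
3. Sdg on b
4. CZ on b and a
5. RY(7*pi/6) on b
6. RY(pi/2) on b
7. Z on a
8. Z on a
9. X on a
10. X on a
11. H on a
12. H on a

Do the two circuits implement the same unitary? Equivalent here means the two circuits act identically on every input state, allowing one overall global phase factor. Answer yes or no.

Yes, they are equivalent — the unitaries differ by at most a global phase.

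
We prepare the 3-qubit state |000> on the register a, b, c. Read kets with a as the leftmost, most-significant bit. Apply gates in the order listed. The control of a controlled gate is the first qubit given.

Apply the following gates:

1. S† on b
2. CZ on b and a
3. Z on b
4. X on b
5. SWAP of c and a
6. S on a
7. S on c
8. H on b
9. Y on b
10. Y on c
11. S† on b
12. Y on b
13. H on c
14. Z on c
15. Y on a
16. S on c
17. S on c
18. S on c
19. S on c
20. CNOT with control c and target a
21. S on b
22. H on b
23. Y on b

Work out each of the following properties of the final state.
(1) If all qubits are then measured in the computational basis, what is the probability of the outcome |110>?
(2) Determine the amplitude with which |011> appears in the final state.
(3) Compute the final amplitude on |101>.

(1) The probability of measuring |110> is 1/2. Key observation: gates 16-19 undo each other exactly, leaving only the rest of the circuit to track.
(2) The final state's coefficient on |011> equals -sqrt(2)/2.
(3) The final state's coefficient on |101> equals 0.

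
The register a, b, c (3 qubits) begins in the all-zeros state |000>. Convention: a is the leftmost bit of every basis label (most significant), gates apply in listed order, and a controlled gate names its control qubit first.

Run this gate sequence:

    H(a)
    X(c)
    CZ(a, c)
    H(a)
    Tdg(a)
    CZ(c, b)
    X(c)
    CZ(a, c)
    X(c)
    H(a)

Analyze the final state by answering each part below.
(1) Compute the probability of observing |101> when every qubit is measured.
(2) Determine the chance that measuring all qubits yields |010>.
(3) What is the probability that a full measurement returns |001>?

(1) A full measurement returns |101> with probability 1/2.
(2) The probability of measuring |010> is 0.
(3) Outcome |001> occurs with probability 1/2.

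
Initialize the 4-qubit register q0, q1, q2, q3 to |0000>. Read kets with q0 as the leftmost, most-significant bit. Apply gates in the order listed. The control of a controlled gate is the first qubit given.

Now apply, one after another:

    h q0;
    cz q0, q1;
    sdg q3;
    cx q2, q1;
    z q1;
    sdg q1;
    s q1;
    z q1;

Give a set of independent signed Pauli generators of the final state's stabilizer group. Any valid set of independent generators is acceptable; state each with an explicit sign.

One valid set of independent stabilizer generators is +XIII, +IZII, +IIZI, +IIIZ (any independent generating set of the same group is equally correct).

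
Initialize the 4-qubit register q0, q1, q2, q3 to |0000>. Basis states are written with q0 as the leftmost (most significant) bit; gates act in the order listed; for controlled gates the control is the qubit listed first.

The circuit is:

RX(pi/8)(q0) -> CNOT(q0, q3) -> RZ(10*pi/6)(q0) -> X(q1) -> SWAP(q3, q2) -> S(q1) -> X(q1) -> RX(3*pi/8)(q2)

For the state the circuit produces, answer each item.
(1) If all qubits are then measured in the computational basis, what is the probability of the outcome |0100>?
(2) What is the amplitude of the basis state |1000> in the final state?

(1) The probability of measuring |0100> is 0.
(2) The final state's coefficient on |1000> equals (-sqrt(2) + sqrt(sqrt(2) + 2))*exp(I*pi/3)/4.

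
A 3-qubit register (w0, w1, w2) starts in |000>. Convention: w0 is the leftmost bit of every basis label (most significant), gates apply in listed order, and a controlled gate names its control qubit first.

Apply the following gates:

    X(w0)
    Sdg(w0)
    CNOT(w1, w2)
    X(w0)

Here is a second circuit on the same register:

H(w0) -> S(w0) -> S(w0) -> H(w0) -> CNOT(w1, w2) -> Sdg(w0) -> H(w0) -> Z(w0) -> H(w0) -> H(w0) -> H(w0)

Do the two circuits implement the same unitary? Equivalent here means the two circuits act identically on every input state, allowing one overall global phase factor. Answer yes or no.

Yes, they are equivalent — the unitaries differ by at most a global phase.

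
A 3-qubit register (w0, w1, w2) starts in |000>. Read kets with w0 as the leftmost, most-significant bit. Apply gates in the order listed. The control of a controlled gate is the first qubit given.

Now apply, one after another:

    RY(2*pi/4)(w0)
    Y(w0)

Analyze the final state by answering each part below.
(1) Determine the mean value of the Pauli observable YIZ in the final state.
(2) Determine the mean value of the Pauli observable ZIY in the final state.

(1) In the final state, YIZ has expectation 0.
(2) In the final state, ZIY has expectation 0.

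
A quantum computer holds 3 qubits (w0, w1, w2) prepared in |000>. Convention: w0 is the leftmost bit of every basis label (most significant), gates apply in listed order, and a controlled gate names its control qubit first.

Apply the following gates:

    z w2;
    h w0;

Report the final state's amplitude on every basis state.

The resulting statevector has amplitude sqrt(2)/2 on |000>, sqrt(2)/2 on |100>, and 0 on every other basis state.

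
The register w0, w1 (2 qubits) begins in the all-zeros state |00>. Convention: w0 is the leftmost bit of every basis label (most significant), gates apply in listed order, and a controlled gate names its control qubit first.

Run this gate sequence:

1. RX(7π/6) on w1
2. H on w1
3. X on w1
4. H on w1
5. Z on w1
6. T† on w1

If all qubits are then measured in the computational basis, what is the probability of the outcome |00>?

The probability of measuring |00> is 1/2 - sqrt(3)/4.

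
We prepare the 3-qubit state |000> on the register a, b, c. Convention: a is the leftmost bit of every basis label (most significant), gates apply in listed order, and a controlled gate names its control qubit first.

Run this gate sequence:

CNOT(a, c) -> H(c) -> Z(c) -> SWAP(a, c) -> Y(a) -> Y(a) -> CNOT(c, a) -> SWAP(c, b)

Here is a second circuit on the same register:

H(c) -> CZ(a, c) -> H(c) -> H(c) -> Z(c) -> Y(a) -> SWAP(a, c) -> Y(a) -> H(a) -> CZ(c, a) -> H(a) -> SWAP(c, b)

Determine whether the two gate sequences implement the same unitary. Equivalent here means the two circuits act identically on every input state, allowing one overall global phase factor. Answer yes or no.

No: there is an input state on which the two circuits produce genuinely different outputs (not merely differing by a phase).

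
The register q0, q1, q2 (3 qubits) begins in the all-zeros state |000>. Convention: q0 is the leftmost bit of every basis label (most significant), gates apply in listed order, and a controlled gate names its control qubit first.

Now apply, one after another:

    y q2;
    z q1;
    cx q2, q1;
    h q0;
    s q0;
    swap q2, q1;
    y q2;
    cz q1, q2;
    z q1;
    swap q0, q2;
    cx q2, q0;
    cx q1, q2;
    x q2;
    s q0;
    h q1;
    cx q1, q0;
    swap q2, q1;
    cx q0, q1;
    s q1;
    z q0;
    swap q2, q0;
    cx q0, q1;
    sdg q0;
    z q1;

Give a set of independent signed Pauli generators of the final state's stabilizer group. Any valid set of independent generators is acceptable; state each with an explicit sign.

One valid set of independent stabilizer generators is +XII, +IIX, +IZI (any independent generating set of the same group is equally correct).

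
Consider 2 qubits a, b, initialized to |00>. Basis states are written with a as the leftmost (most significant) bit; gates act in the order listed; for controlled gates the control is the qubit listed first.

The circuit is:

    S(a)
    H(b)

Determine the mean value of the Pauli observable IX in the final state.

The expectation value of IX is 1.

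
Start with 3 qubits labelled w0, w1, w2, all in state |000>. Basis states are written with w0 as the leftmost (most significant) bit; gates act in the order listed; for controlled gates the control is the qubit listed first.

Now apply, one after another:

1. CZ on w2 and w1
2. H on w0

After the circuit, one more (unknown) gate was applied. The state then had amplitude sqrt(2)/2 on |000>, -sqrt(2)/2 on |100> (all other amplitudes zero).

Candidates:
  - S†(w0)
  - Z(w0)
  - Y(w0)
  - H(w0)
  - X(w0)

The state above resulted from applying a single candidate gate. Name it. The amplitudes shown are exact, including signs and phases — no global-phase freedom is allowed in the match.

The applied gate was Z(w0).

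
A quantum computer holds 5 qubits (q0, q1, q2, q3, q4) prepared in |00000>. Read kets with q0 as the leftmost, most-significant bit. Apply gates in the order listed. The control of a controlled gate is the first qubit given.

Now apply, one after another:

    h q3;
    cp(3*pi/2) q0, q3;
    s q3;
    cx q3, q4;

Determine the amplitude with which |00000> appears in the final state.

The final state's coefficient on |00000> equals sqrt(2)/2.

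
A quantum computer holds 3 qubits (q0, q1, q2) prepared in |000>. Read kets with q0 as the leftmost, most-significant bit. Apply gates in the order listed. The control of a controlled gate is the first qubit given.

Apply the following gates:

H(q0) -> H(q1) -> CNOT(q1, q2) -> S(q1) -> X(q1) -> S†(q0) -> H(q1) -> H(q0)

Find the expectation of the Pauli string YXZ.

The expectation value of YXZ is -1.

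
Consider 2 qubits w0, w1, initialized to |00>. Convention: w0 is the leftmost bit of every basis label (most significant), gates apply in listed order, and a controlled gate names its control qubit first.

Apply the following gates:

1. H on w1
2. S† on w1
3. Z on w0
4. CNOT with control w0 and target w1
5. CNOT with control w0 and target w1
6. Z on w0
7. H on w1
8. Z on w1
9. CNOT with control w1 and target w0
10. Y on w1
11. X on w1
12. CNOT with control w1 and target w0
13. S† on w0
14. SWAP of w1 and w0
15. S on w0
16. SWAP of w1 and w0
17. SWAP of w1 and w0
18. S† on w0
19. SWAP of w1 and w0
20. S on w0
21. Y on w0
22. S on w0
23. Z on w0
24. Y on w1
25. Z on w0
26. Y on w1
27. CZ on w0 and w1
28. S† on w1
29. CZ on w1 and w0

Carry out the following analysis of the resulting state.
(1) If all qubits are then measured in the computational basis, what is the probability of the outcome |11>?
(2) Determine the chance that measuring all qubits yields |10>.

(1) The probability of measuring |11> is 1/2. Key observation: gates 13-20 undo each other exactly, leaving only the rest of the circuit to track.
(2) A full measurement returns |10> with probability 1/2.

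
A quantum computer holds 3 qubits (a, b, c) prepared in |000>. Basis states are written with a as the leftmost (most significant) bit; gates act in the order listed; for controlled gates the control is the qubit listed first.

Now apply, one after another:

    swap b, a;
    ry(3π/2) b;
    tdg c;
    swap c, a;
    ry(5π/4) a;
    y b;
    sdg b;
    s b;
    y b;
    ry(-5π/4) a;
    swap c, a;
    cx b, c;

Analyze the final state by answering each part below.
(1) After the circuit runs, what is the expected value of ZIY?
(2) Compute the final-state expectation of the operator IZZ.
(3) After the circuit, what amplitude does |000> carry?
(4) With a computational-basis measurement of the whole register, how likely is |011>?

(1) The expectation value of ZIY is 0.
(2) In the final state, IZZ has expectation 1.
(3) The amplitude on |000> is -sqrt(2)/2.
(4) The probability of measuring |011> is 1/2.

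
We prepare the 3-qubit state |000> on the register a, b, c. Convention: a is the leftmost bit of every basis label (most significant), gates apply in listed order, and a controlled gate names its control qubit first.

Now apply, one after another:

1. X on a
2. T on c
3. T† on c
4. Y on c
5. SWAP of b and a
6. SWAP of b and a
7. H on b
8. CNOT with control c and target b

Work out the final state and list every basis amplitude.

The final amplitudes are sqrt(2)*I/2 on |101>, sqrt(2)*I/2 on |111>, and 0 on every other basis state.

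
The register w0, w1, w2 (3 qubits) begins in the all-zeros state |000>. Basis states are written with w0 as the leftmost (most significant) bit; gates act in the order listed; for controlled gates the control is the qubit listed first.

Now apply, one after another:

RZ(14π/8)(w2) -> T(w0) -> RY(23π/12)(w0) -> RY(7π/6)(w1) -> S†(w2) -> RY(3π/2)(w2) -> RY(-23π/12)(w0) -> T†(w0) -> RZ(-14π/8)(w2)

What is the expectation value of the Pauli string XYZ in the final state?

The expectation value of XYZ is 0.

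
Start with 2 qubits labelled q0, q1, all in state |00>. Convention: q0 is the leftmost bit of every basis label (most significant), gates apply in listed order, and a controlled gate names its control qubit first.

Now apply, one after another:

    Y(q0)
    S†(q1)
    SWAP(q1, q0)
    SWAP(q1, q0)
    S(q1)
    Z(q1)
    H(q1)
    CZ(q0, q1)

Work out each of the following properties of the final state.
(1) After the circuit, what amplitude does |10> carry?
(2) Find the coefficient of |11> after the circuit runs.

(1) |10> carries amplitude sqrt(2)*I/2 in the final state.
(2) The final state's coefficient on |11> equals -sqrt(2)*I/2.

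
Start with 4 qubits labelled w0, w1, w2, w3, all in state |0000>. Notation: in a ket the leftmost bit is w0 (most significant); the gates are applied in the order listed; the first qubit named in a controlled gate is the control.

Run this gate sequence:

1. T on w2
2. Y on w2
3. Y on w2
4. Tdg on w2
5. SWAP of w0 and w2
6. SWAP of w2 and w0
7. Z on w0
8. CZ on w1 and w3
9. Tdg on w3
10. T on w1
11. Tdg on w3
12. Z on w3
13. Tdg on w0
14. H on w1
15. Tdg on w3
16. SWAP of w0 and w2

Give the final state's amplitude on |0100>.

|0100> carries amplitude sqrt(2)/2 in the final state.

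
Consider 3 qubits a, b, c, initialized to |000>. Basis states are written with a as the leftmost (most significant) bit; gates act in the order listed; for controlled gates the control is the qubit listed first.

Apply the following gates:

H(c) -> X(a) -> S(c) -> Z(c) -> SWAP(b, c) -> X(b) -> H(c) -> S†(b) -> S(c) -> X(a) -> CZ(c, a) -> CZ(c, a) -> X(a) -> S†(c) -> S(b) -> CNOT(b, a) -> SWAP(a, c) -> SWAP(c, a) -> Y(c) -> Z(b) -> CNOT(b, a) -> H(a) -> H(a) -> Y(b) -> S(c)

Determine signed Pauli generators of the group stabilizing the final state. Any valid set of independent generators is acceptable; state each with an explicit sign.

The stabilizer group can be generated by -IYI, -IIY, -ZII, among other valid generating sets. Key observation: the block from step 8 through step 15 cancels to the identity and can be dropped.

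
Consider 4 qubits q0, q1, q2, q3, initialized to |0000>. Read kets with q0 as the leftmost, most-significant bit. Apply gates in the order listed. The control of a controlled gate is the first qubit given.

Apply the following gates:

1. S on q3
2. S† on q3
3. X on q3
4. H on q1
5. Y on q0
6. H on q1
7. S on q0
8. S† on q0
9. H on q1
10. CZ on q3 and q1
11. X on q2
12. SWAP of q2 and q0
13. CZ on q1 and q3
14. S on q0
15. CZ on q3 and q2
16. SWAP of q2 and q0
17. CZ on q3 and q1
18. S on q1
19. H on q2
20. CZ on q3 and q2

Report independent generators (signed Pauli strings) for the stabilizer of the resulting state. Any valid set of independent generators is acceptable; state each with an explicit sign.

The final state is stabilized by the group generated by -IYII, +IIXI, -ZIII, -IIIZ; other independent generating sets are equally valid. Key observation: gates 6-9 undo each other exactly, leaving only the rest of the circuit to track.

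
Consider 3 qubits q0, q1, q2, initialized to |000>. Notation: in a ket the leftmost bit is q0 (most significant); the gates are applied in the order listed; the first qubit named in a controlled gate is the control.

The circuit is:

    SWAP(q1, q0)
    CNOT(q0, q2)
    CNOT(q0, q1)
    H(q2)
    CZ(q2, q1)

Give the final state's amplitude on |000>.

|000> carries amplitude sqrt(2)/2 in the final state.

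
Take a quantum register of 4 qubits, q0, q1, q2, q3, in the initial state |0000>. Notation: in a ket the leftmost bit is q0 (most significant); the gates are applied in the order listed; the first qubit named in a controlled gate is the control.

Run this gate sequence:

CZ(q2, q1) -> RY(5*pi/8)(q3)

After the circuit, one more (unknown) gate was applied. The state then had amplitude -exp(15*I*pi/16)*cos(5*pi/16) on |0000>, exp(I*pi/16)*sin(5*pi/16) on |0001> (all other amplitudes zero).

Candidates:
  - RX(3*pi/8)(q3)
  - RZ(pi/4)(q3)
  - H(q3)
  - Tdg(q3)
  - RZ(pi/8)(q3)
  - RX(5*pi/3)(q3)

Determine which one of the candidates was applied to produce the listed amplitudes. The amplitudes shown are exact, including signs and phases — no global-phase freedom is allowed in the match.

The applied gate was RZ(pi/8)(q3).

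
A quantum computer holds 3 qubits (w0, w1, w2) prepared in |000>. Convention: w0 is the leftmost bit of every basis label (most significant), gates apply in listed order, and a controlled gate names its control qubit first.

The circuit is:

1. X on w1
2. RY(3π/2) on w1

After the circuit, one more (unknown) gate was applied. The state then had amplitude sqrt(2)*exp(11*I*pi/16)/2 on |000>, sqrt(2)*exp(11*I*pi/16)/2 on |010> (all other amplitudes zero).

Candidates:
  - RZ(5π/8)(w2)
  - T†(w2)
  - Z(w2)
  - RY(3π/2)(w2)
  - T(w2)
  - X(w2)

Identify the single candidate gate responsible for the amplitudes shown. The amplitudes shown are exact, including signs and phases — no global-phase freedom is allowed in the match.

The unique candidate consistent with the amplitudes is RZ(5π/8)(w2).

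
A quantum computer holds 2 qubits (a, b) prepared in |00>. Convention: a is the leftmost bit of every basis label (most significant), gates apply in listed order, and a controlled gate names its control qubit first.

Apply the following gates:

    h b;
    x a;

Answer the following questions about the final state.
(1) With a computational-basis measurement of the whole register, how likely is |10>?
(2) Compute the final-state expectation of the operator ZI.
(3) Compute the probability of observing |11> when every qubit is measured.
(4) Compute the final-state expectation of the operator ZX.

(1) The probability of measuring |10> is 1/2.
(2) The expectation value of ZI is -1.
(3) A full measurement returns |11> with probability 1/2.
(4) The observable ZX averages to -1.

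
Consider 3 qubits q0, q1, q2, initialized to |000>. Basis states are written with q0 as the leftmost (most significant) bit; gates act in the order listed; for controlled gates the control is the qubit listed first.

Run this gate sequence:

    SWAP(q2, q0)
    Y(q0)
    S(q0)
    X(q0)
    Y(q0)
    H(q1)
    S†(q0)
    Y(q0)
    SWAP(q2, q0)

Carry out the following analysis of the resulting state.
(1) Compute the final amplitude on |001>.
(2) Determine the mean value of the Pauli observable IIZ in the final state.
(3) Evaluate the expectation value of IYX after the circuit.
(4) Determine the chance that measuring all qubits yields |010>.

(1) The final state's coefficient on |001> equals 0.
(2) The observable IIZ averages to 1.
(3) In the final state, IYX has expectation 0.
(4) A full measurement returns |010> with probability 1/2.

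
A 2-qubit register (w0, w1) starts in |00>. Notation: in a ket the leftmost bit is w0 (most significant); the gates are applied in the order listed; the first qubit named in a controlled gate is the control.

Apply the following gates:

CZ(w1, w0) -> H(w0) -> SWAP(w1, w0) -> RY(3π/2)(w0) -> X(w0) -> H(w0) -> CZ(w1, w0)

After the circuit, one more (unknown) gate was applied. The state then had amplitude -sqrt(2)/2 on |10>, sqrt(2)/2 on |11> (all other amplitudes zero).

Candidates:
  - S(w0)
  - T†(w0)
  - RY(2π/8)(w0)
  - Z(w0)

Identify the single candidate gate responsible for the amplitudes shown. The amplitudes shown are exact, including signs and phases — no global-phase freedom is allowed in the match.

The unique candidate consistent with the amplitudes is Z(w0).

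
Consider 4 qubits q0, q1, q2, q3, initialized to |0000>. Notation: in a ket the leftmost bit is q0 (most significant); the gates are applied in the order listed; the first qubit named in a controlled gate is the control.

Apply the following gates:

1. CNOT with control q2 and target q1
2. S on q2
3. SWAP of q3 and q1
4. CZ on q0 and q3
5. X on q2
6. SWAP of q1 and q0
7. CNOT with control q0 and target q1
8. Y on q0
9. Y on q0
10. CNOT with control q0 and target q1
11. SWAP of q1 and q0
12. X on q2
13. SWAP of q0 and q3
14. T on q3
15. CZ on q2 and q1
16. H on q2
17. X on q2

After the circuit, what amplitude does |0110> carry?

The amplitude on |0110> is 0.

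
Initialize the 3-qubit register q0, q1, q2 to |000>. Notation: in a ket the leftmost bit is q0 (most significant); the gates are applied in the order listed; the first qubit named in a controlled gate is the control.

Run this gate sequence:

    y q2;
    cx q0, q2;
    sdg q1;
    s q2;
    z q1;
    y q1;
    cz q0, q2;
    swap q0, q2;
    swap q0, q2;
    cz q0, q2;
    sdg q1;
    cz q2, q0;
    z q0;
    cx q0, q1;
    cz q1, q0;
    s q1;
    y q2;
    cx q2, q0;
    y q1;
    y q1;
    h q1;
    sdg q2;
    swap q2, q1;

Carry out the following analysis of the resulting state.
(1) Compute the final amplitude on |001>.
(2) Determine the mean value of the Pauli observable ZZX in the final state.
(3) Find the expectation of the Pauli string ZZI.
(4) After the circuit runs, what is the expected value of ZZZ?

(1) |001> carries amplitude sqrt(2)/2 in the final state. Key observation: the block from step 7 through step 10 cancels to the identity and can be dropped.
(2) The expectation value of ZZX is -1.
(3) The observable ZZI averages to 1.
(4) The observable ZZZ averages to 0.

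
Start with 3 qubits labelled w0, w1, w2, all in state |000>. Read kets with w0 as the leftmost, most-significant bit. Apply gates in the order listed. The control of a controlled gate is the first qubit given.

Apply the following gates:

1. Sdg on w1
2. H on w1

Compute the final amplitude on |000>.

|000> carries amplitude sqrt(2)/2 in the final state.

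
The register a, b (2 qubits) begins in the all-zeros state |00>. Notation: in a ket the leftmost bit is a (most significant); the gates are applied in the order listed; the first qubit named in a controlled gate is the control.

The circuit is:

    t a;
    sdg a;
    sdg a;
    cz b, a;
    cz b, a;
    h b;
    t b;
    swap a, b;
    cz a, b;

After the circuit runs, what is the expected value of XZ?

The observable XZ averages to sqrt(2)/2.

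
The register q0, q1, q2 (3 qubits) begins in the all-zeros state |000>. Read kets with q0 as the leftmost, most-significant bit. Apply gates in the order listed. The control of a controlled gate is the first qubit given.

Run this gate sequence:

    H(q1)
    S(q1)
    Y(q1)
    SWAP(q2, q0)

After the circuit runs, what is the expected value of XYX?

The expectation value of XYX is 0.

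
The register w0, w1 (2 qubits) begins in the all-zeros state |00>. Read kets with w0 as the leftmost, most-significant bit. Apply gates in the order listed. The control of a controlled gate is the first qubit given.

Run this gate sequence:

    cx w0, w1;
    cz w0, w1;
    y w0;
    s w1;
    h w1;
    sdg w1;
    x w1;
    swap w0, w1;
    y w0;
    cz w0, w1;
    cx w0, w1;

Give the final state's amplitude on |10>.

The final state's coefficient on |10> equals -sqrt(2)*I/2.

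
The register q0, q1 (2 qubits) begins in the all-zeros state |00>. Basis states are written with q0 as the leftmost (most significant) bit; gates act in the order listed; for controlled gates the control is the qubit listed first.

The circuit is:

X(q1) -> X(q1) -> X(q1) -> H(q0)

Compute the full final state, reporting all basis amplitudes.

After the circuit, the state carries amplitude 0 on |00>, sqrt(2)/2 on |01>, 0 on |10>, sqrt(2)/2 on |11>. Key observation: gates 2-3 undo each other exactly, leaving only the rest of the circuit to track.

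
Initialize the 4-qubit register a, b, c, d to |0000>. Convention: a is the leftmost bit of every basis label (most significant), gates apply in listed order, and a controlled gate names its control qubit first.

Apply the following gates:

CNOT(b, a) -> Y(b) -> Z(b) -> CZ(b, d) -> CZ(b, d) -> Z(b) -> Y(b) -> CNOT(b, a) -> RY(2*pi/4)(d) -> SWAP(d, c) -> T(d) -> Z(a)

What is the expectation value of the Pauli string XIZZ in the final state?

The expectation value of XIZZ is 0. Key observation: the block from step 1 through step 8 cancels to the identity and can be dropped.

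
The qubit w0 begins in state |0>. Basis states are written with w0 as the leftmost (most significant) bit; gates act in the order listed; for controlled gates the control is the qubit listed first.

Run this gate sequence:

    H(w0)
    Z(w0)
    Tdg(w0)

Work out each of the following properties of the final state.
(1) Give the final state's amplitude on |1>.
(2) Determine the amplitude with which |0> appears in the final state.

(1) The final state's coefficient on |1> equals sqrt(2)*exp(3*I*pi/4)/2.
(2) The final state's coefficient on |0> equals sqrt(2)/2.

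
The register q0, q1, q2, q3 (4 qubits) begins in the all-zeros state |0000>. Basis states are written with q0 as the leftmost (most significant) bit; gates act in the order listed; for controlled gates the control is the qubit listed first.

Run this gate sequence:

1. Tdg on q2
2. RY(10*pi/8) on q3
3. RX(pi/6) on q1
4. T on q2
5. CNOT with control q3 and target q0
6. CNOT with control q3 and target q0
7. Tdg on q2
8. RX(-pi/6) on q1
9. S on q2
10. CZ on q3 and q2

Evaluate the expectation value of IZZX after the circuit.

In the final state, IZZX has expectation -sqrt(2)/2.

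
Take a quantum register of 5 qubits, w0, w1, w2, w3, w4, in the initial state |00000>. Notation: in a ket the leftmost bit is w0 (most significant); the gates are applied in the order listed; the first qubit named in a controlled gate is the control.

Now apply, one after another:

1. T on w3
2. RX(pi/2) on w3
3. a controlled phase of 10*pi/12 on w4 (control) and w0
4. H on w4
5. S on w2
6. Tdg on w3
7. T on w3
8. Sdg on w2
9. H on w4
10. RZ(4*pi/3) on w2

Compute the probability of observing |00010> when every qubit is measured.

A full measurement returns |00010> with probability 1/2. Key observation: steps 4-9 multiply out to the identity, so the circuit reduces to the remaining gates.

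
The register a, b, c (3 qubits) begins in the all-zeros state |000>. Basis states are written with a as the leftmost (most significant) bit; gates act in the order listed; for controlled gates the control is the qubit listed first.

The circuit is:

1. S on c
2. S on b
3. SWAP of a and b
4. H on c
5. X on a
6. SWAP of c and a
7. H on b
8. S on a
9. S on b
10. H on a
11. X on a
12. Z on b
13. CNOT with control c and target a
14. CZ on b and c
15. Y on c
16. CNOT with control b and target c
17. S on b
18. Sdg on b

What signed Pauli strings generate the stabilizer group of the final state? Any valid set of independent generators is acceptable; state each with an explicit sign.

The stabilizer group can be generated by -YII, +IXY, +IZZ, among other valid generating sets.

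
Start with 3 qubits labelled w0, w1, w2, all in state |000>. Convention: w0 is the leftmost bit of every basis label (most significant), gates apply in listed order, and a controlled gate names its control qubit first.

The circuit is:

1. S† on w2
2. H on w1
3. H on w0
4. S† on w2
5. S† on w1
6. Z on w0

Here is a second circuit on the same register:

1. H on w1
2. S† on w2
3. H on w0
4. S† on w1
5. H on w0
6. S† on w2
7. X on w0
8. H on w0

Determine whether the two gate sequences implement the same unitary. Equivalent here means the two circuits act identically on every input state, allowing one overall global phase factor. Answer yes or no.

Yes, they are equivalent — the unitaries differ by at most a global phase.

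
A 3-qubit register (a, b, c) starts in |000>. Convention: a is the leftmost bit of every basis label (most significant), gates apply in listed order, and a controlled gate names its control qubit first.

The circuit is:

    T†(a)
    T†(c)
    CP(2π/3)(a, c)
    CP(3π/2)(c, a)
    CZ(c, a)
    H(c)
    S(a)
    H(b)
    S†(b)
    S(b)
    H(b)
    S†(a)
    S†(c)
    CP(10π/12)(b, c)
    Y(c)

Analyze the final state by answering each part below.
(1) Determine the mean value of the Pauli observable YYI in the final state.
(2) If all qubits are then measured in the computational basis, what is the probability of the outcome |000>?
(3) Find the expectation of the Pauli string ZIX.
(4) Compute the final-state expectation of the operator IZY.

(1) The observable YYI averages to 0. Key observation: steps 7-12 multiply out to the identity, so the circuit reduces to the remaining gates.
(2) A full measurement returns |000> with probability 1/2.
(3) In the final state, ZIX has expectation 0.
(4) The observable IZY averages to -1.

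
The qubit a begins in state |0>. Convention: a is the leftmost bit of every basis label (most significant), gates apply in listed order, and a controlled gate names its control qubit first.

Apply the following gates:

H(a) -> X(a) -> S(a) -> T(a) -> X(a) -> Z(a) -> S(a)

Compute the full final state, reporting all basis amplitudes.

The final amplitudes are sqrt(2)*exp(3*I*pi/4)/2 on |0>, -sqrt(2)*I/2 on |1>.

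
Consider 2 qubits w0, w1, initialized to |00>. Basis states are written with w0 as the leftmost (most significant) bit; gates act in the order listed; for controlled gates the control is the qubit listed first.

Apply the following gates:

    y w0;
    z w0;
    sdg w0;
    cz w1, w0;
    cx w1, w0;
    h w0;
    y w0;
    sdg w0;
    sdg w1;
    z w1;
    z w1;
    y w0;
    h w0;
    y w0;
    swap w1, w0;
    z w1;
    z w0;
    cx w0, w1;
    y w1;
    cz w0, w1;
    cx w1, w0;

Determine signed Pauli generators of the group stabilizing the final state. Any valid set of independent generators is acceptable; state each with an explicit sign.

One valid set of independent stabilizer generators is -XY, +ZZ (any independent generating set of the same group is equally correct).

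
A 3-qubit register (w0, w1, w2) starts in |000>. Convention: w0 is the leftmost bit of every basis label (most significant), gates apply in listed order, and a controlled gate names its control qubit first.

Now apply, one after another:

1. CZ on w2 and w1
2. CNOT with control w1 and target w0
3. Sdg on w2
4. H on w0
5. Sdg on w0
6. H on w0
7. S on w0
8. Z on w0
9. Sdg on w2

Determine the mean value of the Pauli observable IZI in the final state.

The observable IZI averages to 1.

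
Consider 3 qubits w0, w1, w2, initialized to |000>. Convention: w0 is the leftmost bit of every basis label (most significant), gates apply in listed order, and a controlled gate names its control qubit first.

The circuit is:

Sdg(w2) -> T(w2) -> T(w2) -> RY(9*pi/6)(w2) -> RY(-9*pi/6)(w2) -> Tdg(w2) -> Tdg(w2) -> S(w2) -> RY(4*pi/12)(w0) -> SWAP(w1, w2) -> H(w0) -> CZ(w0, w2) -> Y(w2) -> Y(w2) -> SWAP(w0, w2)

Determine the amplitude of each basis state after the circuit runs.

After the circuit, the state carries amplitude sqrt(2)/4 + sqrt(6)/4 on |000>, -sqrt(2)/4 + sqrt(6)/4 on |001>, and 0 on every other basis state. Key observation: gates 1-8 undo each other exactly, leaving only the rest of the circuit to track.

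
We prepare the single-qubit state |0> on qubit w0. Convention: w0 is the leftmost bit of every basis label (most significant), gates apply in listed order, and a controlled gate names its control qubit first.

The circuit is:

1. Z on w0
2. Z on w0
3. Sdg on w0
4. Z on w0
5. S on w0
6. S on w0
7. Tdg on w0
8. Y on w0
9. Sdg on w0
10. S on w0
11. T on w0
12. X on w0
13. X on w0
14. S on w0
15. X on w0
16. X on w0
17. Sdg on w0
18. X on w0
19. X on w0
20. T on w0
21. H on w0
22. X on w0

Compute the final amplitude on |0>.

|0> carries amplitude sqrt(2)/2 in the final state. Key observation: steps 12-19 multiply out to the identity, so the circuit reduces to the remaining gates.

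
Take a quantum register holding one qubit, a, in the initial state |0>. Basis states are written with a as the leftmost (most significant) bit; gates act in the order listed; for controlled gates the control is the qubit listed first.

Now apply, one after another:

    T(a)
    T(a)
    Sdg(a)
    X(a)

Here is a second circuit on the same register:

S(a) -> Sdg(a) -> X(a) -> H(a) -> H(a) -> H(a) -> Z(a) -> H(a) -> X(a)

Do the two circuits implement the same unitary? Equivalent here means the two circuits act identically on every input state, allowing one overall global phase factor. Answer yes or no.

Yes: on every input state the two circuits agree up to one overall phase factor.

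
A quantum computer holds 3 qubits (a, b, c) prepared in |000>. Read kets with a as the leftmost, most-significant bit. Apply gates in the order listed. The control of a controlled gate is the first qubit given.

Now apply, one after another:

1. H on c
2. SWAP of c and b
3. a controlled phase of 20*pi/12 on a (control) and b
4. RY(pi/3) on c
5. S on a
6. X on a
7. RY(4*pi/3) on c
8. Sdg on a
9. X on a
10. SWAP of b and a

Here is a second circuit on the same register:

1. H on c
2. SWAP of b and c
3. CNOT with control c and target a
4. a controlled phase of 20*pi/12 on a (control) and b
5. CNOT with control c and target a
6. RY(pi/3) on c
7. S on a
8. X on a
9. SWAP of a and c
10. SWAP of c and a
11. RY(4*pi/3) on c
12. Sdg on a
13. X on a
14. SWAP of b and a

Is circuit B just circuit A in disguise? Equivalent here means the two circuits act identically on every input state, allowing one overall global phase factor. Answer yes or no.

No, they are not equivalent — no single phase factor reconciles the two unitaries.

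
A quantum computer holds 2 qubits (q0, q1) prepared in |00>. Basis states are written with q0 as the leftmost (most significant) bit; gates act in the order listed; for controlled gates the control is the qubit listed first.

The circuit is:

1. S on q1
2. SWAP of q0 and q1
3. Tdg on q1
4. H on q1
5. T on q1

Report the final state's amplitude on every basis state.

The final amplitudes are sqrt(2)/2 on |00>, sqrt(2)*exp(I*pi/4)/2 on |01>, 0 on |10>, 0 on |11>.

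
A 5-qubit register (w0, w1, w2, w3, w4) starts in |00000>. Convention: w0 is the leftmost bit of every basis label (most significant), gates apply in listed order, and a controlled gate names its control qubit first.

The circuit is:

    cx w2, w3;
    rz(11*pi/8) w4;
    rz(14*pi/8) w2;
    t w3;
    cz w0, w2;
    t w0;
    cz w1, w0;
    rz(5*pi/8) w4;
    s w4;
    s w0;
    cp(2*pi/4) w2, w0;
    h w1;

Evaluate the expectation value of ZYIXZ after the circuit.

The expectation value of ZYIXZ is 0.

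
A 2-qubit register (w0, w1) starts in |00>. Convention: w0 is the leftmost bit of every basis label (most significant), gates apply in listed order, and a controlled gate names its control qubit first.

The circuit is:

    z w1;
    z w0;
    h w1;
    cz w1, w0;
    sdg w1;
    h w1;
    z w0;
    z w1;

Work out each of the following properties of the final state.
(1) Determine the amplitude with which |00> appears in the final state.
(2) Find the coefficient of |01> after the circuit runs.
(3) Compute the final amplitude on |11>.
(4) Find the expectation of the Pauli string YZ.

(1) The amplitude on |00> is 1/2 - I/2.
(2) |01> carries amplitude -1/2 - I/2 in the final state.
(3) |11> carries amplitude 0 in the final state.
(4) In the final state, YZ has expectation 0.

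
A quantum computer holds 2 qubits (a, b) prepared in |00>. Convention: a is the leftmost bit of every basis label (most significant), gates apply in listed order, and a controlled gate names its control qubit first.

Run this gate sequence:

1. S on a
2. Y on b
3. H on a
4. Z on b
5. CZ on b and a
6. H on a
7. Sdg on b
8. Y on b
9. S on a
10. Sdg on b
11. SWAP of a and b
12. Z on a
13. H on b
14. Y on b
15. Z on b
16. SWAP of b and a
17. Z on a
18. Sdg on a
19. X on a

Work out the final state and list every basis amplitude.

After the circuit, the state carries amplitude -sqrt(2)/2 on |00>, 0 on |01>, -sqrt(2)*I/2 on |10>, 0 on |11>.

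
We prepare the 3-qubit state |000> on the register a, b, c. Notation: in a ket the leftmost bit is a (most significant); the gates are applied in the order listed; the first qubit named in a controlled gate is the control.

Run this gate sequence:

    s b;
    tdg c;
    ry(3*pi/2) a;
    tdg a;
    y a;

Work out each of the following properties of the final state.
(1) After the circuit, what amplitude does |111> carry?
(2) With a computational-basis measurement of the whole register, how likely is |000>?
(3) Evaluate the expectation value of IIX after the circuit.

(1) |111> carries amplitude 0 in the final state.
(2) The probability of measuring |000> is 1/2.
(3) The observable IIX averages to 0.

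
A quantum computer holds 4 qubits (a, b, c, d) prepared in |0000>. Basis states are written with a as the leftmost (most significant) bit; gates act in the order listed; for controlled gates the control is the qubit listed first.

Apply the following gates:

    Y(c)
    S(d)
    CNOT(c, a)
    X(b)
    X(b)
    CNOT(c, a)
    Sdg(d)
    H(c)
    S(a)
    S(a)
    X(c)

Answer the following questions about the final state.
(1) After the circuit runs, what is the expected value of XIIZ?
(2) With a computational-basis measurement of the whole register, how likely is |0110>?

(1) The expectation value of XIIZ is 0. Key observation: gates 3-6 undo each other exactly, leaving only the rest of the circuit to track.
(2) The probability of measuring |0110> is 0.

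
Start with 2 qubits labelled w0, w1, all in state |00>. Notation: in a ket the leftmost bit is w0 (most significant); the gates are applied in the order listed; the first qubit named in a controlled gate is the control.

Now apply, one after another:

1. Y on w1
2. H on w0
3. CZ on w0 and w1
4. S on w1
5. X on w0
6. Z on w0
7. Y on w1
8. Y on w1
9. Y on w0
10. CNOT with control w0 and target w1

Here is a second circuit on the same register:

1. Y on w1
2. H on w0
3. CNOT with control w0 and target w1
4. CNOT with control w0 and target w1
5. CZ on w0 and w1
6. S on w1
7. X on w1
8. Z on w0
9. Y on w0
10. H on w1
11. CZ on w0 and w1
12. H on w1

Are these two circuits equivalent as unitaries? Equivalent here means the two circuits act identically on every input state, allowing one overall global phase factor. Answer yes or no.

No, they are not equivalent — no single phase factor reconciles the two unitaries.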